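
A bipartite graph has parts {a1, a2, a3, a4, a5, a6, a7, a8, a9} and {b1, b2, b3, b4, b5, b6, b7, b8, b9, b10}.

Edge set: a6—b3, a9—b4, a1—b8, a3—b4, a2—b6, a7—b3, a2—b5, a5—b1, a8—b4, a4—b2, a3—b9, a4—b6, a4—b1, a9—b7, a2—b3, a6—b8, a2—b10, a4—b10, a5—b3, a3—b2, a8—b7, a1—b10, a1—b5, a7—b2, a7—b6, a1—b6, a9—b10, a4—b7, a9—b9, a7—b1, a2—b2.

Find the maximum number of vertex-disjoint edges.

9

One maximum matching: a1-b10, a2-b5, a3-b2, a4-b1, a5-b3, a6-b8, a7-b6, a8-b4, a9-b7.
All 9 left vertices are matched, so no larger matching exists.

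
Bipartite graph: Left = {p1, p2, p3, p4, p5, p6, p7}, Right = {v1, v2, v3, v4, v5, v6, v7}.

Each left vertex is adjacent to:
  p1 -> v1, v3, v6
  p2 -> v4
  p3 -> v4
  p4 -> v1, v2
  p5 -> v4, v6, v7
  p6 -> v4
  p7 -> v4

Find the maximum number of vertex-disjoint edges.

A valid assignment of size 4: p1-v1, p2-v4, p4-v2, p5-v6.
The set {p2, p3, p6, p7} has only 1 neighbour ({v4}), so by Hall's theorem at most 4 of the 7 left vertices can be matched.

4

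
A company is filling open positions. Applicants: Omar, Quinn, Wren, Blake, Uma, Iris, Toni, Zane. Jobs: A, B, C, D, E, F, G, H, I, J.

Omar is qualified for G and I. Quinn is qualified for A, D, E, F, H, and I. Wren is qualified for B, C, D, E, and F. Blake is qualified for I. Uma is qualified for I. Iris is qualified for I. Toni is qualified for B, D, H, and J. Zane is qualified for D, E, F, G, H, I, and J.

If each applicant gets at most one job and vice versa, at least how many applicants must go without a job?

2

For example, pair Omar-G, Quinn-A, Wren-E, Blake-I, Toni-B, Zane-J.
The set {Blake, Uma, Iris} has only 1 neighbour ({I}), so by Hall's theorem at most 6 of the 8 applicants can be matched.
That matches 6 of the 8, leaving 2 unmatched; no matching can do better.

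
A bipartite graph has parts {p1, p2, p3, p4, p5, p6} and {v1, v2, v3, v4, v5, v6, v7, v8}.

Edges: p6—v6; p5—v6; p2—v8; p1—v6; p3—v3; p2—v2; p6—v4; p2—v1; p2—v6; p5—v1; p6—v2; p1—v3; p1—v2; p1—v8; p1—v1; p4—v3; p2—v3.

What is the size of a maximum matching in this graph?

A valid assignment of size 5: p1–v6, p2–v8, p3–v3, p5–v1, p6–v2.
The set {p3, p4} has only 1 neighbour ({v3}), so by Hall's theorem at most 5 of the 6 left vertices can be matched.

5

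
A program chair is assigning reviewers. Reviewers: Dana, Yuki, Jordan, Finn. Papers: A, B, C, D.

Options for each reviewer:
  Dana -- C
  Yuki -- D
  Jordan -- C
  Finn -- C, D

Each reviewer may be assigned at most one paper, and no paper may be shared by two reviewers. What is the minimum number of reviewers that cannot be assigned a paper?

2

One maximum matching: Dana–C, Yuki–D.
The set {Dana, Yuki, Jordan, Finn} has only 2 neighbours ({C, D}), so by Hall's theorem at most 2 of the 4 reviewers can be matched.
That matches 2 of the 4, leaving 2 unmatched; no matching can do better.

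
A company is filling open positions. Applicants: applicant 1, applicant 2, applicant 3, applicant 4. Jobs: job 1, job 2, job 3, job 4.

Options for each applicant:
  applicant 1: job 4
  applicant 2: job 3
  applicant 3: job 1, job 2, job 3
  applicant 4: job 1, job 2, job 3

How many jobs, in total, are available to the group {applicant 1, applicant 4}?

The union of neighbours of {applicant 1, applicant 4} is {job 1, job 2, job 3, job 4}, which has 4 elements.
Since |N(S)| = 4 ≥ |S| = 2, Hall's condition holds for this subset.

4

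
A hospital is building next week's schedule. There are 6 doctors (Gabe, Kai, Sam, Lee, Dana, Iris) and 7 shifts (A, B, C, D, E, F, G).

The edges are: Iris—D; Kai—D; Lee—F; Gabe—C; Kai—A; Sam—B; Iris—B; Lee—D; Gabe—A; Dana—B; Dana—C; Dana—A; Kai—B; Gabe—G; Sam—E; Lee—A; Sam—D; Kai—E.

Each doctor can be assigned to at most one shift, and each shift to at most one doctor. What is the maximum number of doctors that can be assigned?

6

A valid assignment of size 6: Gabe-G, Kai-D, Sam-E, Lee-F, Dana-C, Iris-B.
This saturates every doctor, so 6 is the maximum.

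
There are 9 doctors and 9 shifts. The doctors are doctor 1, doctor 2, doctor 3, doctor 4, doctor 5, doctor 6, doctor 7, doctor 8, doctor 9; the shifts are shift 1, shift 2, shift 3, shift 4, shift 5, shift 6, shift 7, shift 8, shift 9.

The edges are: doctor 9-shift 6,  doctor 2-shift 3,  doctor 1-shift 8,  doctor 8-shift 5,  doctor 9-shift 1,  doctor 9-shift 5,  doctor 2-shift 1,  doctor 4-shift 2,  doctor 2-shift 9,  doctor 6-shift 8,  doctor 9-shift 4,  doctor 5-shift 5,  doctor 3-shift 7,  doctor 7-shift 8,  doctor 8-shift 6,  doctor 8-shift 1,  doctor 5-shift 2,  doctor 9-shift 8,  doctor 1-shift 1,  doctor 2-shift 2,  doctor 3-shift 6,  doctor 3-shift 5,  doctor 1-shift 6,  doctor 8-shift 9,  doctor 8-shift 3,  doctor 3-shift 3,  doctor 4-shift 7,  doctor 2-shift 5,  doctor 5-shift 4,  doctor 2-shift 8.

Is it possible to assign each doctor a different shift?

No

The set {doctor 6, doctor 7} has only 1 neighbour ({shift 8}), so by Hall's theorem at most 8 of the 9 doctors can be matched.
Hence no matching covers every doctor.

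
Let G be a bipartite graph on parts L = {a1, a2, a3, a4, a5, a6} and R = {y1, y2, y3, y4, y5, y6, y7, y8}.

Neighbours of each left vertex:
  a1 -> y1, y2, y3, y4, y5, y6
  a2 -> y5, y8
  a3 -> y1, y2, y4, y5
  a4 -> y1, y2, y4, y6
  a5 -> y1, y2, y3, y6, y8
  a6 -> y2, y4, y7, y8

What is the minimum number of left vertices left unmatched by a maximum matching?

For example, pair a1-y4, a2-y8, a3-y2, a4-y1, a5-y6, a6-y7.
This saturates every left vertex, so 6 is the maximum.
That matches 6 of the 6, leaving 0 unmatched; no matching can do better.

0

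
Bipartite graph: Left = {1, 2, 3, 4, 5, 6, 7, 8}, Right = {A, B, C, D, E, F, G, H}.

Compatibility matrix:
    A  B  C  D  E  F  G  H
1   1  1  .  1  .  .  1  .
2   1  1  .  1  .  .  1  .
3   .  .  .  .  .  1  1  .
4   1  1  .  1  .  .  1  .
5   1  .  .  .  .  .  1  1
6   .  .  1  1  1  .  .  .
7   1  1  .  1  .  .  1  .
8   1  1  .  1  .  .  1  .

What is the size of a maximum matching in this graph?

A valid assignment of size 7: 1-A, 2-G, 3-F, 4-D, 5-H, 6-E, 7-B.
The set {1, 2, 4, 7, 8} has only 4 neighbours ({A, B, D, G}), so by Hall's theorem at most 7 of the 8 left vertices can be matched.

7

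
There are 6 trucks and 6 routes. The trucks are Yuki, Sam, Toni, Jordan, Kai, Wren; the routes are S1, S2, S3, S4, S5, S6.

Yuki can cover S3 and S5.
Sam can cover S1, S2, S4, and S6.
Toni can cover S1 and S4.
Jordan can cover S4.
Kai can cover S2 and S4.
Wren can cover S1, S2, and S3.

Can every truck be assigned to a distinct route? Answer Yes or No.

Yes

A valid assignment of size 6: Yuki-S5, Sam-S6, Toni-S1, Jordan-S4, Kai-S2, Wren-S3.
All 6 trucks are covered.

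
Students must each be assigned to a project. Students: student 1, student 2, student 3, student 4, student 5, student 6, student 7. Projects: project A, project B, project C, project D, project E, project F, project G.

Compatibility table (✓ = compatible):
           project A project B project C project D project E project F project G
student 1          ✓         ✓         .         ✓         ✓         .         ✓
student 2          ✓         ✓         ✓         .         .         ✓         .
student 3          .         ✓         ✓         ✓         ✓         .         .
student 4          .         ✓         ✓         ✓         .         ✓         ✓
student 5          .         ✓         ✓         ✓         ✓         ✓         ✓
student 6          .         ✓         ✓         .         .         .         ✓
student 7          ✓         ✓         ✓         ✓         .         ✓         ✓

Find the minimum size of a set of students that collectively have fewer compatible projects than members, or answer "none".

A matching saturating every student exists, for instance student 1→project A, student 2→project C, student 3→project D, student 4→project F, student 5→project E, student 6→project B, student 7→project G.
By Hall's marriage theorem, this means |N(S)| ≥ |S| for every subset S, so no violating subset exists.

none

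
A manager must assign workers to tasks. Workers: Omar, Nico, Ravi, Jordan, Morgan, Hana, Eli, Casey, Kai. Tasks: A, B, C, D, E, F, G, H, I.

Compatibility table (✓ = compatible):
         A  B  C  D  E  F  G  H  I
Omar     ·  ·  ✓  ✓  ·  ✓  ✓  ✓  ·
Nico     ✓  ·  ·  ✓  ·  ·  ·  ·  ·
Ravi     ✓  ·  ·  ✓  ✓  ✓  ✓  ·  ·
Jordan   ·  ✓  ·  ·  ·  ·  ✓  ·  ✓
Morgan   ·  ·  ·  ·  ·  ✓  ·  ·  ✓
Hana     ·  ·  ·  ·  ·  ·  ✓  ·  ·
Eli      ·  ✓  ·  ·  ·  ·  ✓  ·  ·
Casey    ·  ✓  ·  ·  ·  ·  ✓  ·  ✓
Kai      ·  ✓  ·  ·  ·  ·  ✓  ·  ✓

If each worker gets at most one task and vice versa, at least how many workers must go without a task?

2

One maximum matching: Omar–H, Nico–D, Ravi–A, Jordan–I, Morgan–F, Hana–G, Eli–B.
The set {Jordan, Hana, Eli, Casey, Kai} has only 3 neighbours ({B, G, I}), so by Hall's theorem at most 7 of the 9 workers can be matched.
That matches 7 of the 9, leaving 2 unmatched; no matching can do better.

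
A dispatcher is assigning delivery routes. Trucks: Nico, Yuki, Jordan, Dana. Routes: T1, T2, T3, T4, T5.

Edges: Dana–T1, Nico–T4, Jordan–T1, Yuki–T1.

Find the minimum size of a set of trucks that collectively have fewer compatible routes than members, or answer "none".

2

Take S = {Yuki, Jordan}. Its neighbourhood is {T1}, so |N(S)| = 1 < |S| = 2.
No single vertex violates Hall's condition since each has at least one neighbour, so 2 is the minimum.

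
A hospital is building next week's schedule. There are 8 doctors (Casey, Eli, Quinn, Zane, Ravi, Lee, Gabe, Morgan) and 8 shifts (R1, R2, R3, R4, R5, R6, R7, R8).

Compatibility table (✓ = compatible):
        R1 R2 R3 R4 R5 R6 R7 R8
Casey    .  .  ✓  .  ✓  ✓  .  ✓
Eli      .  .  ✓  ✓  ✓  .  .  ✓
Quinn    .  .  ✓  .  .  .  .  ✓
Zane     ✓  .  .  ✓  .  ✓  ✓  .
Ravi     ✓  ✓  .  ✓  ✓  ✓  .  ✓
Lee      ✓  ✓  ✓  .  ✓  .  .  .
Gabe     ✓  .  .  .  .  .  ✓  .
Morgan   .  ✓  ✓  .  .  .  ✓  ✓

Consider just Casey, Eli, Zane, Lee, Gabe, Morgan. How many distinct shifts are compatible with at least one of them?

The union of neighbours of {Casey, Eli, Zane, Lee, Gabe, Morgan} is {R1, R2, R3, R4, R5, R6, R7, R8}, which has 8 elements.
Since |N(S)| = 8 ≥ |S| = 6, Hall's condition holds for this subset.

8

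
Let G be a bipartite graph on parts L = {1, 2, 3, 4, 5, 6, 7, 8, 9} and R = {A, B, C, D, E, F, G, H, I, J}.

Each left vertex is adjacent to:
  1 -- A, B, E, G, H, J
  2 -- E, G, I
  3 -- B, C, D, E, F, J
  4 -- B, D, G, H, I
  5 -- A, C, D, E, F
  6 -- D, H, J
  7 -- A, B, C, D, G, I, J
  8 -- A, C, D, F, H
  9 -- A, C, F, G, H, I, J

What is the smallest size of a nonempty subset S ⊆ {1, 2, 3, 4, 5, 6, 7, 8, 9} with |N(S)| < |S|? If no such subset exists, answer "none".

A matching saturating every left vertex exists, for instance 1→G, 2→I, 3→E, 4→B, 5→A, 6→D, 7→C, 8→H, 9→J.
By Hall's marriage theorem, this means |N(S)| ≥ |S| for every subset S, so no violating subset exists.

none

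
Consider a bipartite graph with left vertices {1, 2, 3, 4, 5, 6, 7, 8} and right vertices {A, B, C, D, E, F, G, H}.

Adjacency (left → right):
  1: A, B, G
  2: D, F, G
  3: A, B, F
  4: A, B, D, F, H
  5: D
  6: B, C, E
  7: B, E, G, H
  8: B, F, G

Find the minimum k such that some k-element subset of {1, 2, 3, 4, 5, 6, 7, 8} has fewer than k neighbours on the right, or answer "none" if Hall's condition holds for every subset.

A matching saturating every left vertex exists, for instance 1→A, 2→G, 3→F, 4→H, 5→D, 6→C, 7→E, 8→B.
By Hall's marriage theorem, this means |N(S)| ≥ |S| for every subset S, so no violating subset exists.

none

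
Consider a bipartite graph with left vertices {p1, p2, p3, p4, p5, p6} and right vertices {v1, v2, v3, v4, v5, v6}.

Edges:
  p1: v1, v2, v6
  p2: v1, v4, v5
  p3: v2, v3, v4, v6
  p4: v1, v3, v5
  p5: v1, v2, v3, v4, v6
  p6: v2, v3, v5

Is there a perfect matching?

One maximum matching: p1→v1, p2→v5, p3→v4, p4→v3, p5→v6, p6→v2.
All 6 left vertices are covered.

Yes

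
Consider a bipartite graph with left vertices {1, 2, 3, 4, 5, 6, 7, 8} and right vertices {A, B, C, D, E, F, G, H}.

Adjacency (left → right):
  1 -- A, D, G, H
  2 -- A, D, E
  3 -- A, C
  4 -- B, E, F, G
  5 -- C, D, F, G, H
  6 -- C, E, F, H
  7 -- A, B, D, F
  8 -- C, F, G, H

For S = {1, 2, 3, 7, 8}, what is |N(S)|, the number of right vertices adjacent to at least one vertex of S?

The union of neighbours of {1, 2, 3, 7, 8} is {A, B, C, D, E, F, G, H}, which has 8 elements.
Since |N(S)| = 8 ≥ |S| = 5, Hall's condition holds for this subset.

8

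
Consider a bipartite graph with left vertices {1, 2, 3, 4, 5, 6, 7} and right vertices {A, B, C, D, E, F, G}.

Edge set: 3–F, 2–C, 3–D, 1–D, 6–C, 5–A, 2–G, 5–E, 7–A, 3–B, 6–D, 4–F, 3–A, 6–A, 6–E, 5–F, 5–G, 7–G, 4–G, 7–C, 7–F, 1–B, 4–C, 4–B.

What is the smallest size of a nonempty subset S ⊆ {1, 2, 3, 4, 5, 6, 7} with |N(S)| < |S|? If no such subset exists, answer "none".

A matching saturating every left vertex exists, for instance 1→D, 2→G, 3→B, 4→C, 5→E, 6→A, 7→F.
By Hall's marriage theorem, this means |N(S)| ≥ |S| for every subset S, so no violating subset exists.

none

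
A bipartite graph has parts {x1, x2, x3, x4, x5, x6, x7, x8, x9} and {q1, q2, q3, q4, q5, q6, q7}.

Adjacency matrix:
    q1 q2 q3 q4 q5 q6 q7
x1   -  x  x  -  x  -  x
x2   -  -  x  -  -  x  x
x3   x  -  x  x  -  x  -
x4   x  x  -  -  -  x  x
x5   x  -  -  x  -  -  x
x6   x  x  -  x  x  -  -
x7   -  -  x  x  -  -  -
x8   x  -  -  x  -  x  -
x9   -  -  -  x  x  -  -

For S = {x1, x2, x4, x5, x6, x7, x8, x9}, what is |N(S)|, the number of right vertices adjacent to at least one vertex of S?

The union of neighbours of {x1, x2, x4, x5, x6, x7, x8, x9} is {q1, q2, q3, q4, q5, q6, q7}, which has 7 elements.
Since |N(S)| = 7 < |S| = 8, Hall's condition fails for this subset.

7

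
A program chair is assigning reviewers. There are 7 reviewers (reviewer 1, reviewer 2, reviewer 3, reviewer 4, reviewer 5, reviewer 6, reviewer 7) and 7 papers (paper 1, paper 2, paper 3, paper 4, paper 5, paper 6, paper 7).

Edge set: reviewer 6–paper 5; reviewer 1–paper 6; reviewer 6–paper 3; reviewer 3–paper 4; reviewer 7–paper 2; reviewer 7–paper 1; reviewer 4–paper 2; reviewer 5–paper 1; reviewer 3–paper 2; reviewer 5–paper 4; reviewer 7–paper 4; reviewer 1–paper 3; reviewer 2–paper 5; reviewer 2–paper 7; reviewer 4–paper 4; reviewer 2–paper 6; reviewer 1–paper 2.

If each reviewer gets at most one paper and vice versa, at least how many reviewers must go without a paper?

A valid assignment of size 6: reviewer 1-paper 6, reviewer 2-paper 7, reviewer 3-paper 2, reviewer 4-paper 4, reviewer 5-paper 1, reviewer 6-paper 3.
The set {reviewer 3, reviewer 4, reviewer 5, reviewer 7} has only 3 neighbours ({paper 1, paper 2, paper 4}), so by Hall's theorem at most 6 of the 7 reviewers can be matched.
That matches 6 of the 7, leaving 1 unmatched; no matching can do better.

1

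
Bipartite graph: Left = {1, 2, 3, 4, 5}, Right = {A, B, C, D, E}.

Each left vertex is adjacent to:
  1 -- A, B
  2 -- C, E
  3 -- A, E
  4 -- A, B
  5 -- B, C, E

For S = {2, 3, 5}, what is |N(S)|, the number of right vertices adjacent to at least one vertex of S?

4

The union of neighbours of {2, 3, 5} is {A, B, C, E}, which has 4 elements.
Since |N(S)| = 4 ≥ |S| = 3, Hall's condition holds for this subset.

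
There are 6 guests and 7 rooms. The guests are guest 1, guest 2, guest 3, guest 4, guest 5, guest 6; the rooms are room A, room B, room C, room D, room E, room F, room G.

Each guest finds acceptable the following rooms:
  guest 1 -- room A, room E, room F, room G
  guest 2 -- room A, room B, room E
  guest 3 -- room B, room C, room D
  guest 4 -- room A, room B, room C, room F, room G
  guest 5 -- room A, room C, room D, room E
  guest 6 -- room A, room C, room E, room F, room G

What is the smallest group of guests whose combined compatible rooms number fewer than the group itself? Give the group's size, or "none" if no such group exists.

A matching saturating every guest exists, for instance guest 1→room G, guest 2→room E, guest 3→room B, guest 4→room A, guest 5→room D, guest 6→room C.
By Hall's marriage theorem, this means |N(S)| ≥ |S| for every subset S, so no violating subset exists.

none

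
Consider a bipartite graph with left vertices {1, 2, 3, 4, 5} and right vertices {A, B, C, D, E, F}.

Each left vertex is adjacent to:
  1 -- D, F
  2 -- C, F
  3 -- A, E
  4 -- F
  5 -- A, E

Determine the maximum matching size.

For example, pair 1→D, 2→C, 3→A, 4→F, 5→E.
All 5 left vertices are matched, so no larger matching exists.

5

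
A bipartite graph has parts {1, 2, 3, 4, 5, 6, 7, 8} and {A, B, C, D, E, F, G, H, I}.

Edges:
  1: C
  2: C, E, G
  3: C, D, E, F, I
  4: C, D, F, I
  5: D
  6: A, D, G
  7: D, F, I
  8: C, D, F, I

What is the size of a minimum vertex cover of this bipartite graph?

A maximum matching has 7 edges (e.g. 1–C, 2–G, 3–E, 4–I, 5–D, 6–A, 7–F).
By König's theorem the minimum vertex cover has the same size. One such cover is {2, 3, 6, C, D, F, I}.

7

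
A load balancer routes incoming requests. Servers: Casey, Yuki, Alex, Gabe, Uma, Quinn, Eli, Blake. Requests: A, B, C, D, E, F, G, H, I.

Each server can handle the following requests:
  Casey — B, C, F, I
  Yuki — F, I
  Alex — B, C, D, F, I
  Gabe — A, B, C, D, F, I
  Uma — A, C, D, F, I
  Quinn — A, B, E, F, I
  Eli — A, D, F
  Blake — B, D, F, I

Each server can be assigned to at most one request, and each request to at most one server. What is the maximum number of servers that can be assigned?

A valid assignment of size 7: Casey-C, Yuki-I, Alex-B, Gabe-D, Uma-A, Quinn-E, Eli-F.
The set {Casey, Yuki, Alex, Gabe, Uma, Eli, Blake} has only 6 neighbours ({A, B, C, D, F, I}), so by Hall's theorem at most 7 of the 8 servers can be matched.

7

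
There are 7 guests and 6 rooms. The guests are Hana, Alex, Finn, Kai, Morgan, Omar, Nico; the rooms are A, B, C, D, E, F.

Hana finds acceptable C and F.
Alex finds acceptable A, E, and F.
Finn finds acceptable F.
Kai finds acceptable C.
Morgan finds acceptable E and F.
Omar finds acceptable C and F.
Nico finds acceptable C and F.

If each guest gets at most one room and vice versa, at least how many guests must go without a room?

3

For example, pair Hana-C, Alex-A, Finn-F, Morgan-E.
The set {Hana, Finn, Kai, Omar, Nico} has only 2 neighbours ({C, F}), so by Hall's theorem at most 4 of the 7 guests can be matched.
That matches 4 of the 7, leaving 3 unmatched; no matching can do better.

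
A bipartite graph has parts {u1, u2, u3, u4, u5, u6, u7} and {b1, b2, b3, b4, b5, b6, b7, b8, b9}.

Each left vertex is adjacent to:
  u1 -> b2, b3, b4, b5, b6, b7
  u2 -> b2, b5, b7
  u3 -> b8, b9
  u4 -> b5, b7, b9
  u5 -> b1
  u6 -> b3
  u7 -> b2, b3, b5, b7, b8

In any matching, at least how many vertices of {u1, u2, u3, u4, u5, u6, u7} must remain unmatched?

A valid assignment of size 7: u1→b6, u2→b5, u3→b8, u4→b9, u5→b1, u6→b3, u7→b7.
All 7 left vertices are matched, so no larger matching exists.
That matches 7 of the 7, leaving 0 unmatched; no matching can do better.

0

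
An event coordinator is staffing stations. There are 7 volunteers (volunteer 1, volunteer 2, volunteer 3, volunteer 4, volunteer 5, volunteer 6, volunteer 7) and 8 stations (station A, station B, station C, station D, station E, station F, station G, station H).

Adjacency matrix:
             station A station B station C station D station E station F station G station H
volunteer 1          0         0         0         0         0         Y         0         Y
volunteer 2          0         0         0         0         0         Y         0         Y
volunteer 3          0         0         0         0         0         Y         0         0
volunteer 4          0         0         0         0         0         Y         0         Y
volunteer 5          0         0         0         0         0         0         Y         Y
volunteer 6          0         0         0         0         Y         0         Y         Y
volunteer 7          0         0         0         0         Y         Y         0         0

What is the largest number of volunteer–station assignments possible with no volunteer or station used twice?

A valid assignment of size 4: volunteer 1-station H, volunteer 2-station F, volunteer 5-station G, volunteer 6-station E.
The set {volunteer 1, volunteer 2, volunteer 3, volunteer 4, volunteer 5, volunteer 6, volunteer 7} has only 4 neighbours ({station E, station F, station G, station H}), so by Hall's theorem at most 4 of the 7 volunteers can be matched.

4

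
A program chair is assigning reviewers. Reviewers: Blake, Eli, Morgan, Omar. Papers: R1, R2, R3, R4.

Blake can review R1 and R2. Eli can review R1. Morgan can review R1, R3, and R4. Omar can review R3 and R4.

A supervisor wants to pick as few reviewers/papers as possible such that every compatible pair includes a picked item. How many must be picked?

4

The 4 edges Blake–R2, Eli–R1, Morgan–R3, Omar–R4 form a matching, so any vertex cover needs at least 4 vertices (one per matched edge).
Conversely {Blake, Eli, Morgan, Omar} meets every edge and has exactly 4 vertices, so 4 is optimal.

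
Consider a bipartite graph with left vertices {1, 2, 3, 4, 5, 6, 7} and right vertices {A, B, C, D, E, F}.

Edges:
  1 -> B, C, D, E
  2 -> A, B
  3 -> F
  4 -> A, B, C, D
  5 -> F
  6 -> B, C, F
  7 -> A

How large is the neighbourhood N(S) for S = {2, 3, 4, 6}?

5

The union of neighbours of {2, 3, 4, 6} is {A, B, C, D, F}, which has 5 elements.
Since |N(S)| = 5 ≥ |S| = 4, Hall's condition holds for this subset.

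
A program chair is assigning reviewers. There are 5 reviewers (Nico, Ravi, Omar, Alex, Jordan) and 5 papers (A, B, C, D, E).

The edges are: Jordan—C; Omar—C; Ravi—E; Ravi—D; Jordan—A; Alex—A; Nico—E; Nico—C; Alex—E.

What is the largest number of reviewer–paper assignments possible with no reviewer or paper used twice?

One maximum matching: Nico→E, Ravi→D, Omar→C, Alex→A.
The set {Nico, Omar, Alex, Jordan} has only 3 neighbours ({A, C, E}), so by Hall's theorem at most 4 of the 5 reviewers can be matched.

4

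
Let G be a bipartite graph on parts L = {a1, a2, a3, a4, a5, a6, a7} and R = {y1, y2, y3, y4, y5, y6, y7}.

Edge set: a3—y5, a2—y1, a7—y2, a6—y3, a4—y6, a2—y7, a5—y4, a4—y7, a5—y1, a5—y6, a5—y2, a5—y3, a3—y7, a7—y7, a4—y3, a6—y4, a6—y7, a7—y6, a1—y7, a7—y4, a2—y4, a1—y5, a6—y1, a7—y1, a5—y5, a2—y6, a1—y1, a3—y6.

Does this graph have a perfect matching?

Yes

A valid assignment of size 7: a1–y5, a2–y4, a3–y6, a4–y3, a5–y2, a6–y1, a7–y7.
Every left vertex is matched, so this is a perfect matching.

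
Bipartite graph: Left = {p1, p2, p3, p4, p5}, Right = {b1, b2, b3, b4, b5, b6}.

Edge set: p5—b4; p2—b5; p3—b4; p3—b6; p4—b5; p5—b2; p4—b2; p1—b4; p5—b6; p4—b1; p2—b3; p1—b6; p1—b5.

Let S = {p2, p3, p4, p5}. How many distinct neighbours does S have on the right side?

6

The union of neighbours of {p2, p3, p4, p5} is {b1, b2, b3, b4, b5, b6}, which has 6 elements.
Since |N(S)| = 6 ≥ |S| = 4, Hall's condition holds for this subset.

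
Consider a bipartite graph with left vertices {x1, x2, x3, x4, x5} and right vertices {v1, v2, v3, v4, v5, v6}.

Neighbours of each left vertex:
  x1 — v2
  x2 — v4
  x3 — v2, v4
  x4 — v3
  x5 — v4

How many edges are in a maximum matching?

3

For example, pair x1–v2, x2–v4, x4–v3.
The set {x1, x2, x3, x5} has only 2 neighbours ({v2, v4}), so by Hall's theorem at most 3 of the 5 left vertices can be matched.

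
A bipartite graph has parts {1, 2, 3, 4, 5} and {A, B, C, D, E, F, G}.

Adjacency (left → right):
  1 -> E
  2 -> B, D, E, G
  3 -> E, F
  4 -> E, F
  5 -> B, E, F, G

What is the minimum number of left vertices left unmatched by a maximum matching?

For example, pair 1–E, 2–D, 3–F, 5–B.
The set {1, 3, 4} has only 2 neighbours ({E, F}), so by Hall's theorem at most 4 of the 5 left vertices can be matched.
That matches 4 of the 5, leaving 1 unmatched; no matching can do better.

1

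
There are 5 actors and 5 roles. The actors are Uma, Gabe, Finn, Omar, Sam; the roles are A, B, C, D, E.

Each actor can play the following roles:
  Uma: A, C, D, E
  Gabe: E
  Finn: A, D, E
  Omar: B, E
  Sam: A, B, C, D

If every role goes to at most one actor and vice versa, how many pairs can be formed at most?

One maximum matching: Uma-D, Gabe-E, Finn-A, Omar-B, Sam-C.
All 5 actors are matched, so no larger matching exists.

5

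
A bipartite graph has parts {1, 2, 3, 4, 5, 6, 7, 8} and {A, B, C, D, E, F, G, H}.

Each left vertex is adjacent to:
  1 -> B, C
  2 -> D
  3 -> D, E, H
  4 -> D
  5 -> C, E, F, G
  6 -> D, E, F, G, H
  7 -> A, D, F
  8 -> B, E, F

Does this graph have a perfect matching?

No

The set {2, 4} has only 1 neighbour ({D}), so by Hall's theorem at most 7 of the 8 left vertices can be matched.
Hence no matching covers every left vertex.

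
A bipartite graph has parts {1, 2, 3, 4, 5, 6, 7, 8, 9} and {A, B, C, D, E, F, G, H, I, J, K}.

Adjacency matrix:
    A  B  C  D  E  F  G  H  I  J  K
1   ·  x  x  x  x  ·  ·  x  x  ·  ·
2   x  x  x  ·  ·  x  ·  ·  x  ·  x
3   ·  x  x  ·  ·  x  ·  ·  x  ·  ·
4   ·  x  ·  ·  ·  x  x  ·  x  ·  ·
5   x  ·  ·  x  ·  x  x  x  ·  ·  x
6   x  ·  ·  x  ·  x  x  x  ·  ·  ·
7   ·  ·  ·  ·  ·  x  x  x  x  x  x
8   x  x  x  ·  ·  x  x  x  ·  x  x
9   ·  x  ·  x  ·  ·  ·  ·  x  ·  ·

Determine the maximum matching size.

A valid assignment of size 9: 1-E, 2-A, 3-C, 4-F, 5-H, 6-G, 7-J, 8-K, 9-B.
All 9 left vertices are matched, so no larger matching exists.

9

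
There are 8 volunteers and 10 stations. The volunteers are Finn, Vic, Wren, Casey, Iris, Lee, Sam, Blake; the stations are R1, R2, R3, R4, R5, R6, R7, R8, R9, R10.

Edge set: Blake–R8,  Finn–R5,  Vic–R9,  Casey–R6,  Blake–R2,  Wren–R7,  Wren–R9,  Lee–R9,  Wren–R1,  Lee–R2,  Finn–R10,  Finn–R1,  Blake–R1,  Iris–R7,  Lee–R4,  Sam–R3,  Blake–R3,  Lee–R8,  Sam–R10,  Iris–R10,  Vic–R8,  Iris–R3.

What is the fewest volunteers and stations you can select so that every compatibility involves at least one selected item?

8

The 8 edges Finn–R5, Vic–R9, Wren–R7, Casey–R6, Iris–R10, Lee–R4, Sam–R3, Blake–R8 form a matching, so any vertex cover needs at least 8 vertices (one per matched edge).
Conversely {Finn, Vic, Wren, Casey, Iris, Lee, Sam, Blake} meets every edge and has exactly 8 vertices, so 8 is optimal.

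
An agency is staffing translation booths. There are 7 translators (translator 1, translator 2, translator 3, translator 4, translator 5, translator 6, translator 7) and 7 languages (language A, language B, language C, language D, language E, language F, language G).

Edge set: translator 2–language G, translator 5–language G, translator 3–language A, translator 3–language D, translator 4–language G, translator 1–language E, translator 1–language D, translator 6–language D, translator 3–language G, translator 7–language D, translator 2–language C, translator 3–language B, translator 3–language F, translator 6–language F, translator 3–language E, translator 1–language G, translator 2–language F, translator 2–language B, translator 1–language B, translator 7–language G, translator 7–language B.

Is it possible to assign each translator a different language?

The set {translator 4, translator 5} has only 1 neighbour ({language G}), so by Hall's theorem at most 6 of the 7 translators can be matched.
Hence no matching covers every translator.

No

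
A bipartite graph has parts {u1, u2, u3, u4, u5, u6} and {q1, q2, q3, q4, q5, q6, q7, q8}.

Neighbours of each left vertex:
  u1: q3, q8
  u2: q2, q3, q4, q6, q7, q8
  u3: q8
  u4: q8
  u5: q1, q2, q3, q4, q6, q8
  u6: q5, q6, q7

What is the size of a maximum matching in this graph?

5

A valid assignment of size 5: u1-q3, u2-q4, u3-q8, u5-q6, u6-q7.
The set {u3, u4} has only 1 neighbour ({q8}), so by Hall's theorem at most 5 of the 6 left vertices can be matched.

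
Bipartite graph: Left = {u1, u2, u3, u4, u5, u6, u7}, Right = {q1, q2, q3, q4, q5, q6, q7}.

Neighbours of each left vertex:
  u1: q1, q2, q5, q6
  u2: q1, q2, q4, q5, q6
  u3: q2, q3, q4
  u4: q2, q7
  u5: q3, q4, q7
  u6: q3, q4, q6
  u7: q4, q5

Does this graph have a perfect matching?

For example, pair u1–q6, u2–q1, u3–q3, u4–q2, u5–q7, u6–q4, u7–q5.
Every left vertex is matched, so this is a perfect matching.

Yes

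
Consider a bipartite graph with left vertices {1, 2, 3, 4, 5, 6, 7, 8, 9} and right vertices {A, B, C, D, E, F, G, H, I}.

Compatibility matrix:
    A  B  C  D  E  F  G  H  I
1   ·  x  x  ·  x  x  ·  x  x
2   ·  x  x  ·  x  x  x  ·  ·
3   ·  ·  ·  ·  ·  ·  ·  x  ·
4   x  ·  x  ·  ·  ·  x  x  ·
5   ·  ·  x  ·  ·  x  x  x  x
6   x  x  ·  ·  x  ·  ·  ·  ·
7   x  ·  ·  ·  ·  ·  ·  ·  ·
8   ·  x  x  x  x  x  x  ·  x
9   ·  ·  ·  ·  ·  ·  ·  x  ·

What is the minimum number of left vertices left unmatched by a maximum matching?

For example, pair 1–F, 2–E, 3–H, 4–C, 5–I, 6–B, 7–A, 8–G.
The set {3, 9} has only 1 neighbour ({H}), so by Hall's theorem at most 8 of the 9 left vertices can be matched.
That matches 8 of the 9, leaving 1 unmatched; no matching can do better.

1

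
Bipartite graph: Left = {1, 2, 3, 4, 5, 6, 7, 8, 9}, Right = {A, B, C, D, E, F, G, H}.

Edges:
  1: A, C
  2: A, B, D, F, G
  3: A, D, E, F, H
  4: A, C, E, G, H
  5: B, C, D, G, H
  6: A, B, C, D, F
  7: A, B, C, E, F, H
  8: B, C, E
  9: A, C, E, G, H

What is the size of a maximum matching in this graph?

A valid assignment of size 8: 1–C, 2–F, 3–H, 4–G, 5–D, 6–A, 7–E, 8–B.
The set {1, 2, 3, 4, 5, 6, 7, 8, 9} has only 8 neighbours ({A, B, C, D, E, F, G, H}), so by Hall's theorem at most 8 of the 9 left vertices can be matched.

8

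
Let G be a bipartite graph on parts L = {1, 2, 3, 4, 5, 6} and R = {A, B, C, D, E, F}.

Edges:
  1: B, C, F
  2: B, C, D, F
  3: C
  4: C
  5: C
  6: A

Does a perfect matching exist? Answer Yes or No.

The set {3, 4, 5} has only 1 neighbour ({C}), so by Hall's theorem at most 4 of the 6 left vertices can be matched.
Hence no matching covers every left vertex.

No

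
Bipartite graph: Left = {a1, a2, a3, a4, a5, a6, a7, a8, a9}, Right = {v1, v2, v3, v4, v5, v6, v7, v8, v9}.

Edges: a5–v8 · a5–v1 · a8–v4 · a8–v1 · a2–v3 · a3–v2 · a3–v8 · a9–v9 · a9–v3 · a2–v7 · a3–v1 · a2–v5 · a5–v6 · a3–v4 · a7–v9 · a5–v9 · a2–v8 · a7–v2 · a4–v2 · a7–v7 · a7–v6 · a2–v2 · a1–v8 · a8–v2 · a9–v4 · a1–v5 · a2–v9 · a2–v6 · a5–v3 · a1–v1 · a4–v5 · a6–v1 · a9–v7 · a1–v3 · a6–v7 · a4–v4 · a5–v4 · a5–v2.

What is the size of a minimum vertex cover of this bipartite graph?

9

{a1, a2, a3, a4, a5, a6, a7, a8, a9} is a vertex cover of size 9: every edge has an endpoint in this set.
No smaller cover exists because a1–v3, a2–v6, a3–v8, a4–v5, a5–v9, a6–v1, a7–v2, a8–v4, a9–v7 is a matching of size 9, and a cover must include an endpoint of each of these disjoint edges (König's theorem).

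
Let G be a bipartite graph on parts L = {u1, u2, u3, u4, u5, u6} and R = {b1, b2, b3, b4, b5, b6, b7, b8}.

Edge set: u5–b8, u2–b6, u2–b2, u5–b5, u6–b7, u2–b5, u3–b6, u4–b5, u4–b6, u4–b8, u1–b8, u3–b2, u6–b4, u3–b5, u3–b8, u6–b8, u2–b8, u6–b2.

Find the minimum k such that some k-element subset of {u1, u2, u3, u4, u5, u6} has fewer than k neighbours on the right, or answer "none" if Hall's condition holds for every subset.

Take S = {u1, u2, u3, u4, u5}. Its neighbourhood is {b2, b5, b6, b8}, so |N(S)| = 4 < |S| = 5.
Every subset of size less than 5 has at least as many neighbours as members, so 5 is the minimum.

5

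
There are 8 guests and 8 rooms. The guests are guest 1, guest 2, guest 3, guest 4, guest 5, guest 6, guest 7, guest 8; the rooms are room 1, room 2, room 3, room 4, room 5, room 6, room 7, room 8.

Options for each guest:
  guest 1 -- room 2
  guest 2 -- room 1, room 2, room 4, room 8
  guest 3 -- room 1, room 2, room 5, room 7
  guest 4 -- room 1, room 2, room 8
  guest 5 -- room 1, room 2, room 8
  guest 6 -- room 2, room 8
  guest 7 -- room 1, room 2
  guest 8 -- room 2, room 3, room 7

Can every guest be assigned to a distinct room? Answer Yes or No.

No

The set {guest 1, guest 4, guest 5, guest 6, guest 7} has only 3 neighbours ({room 1, room 2, room 8}), so by Hall's theorem at most 6 of the 8 guests can be matched.
Hence no matching covers every guest.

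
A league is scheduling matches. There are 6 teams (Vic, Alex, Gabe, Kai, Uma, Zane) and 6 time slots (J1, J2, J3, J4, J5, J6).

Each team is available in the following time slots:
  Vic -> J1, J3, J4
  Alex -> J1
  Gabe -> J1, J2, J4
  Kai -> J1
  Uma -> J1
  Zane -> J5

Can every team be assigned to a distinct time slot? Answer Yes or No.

The set {Alex, Kai, Uma} has only 1 neighbour ({J1}), so by Hall's theorem at most 4 of the 6 teams can be matched.
Hence no matching covers every team.

No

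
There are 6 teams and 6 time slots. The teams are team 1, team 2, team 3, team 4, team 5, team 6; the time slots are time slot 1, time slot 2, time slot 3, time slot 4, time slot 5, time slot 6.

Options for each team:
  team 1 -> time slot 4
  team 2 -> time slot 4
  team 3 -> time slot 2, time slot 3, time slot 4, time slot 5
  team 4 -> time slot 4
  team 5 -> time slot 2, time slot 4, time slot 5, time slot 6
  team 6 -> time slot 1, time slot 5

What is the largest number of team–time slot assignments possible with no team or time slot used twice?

4

One maximum matching: team 1–time slot 4, team 3–time slot 3, team 5–time slot 2, team 6–time slot 5.
The set {team 1, team 2, team 4} has only 1 neighbour ({time slot 4}), so by Hall's theorem at most 4 of the 6 teams can be matched.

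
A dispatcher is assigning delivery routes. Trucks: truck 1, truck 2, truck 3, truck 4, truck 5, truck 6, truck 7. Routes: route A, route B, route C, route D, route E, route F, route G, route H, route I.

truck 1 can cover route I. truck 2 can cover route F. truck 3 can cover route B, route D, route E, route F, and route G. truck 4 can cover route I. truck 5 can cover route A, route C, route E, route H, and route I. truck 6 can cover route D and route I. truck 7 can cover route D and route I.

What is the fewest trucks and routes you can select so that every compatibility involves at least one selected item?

5

The 5 edges truck 1–route I, truck 2–route F, truck 3–route G, truck 5–route E, truck 6–route D form a matching, so any vertex cover needs at least 5 vertices (one per matched edge).
Conversely {truck 2, truck 3, truck 5, route D, route I} meets every edge and has exactly 5 vertices, so 5 is optimal.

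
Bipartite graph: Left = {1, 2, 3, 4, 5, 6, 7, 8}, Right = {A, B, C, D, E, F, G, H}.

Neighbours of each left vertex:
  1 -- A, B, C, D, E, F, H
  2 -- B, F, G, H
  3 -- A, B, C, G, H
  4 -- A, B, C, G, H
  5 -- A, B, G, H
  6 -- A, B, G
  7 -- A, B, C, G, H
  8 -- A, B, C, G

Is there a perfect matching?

The set {3, 4, 5, 6, 7, 8} has only 5 neighbours ({A, B, C, G, H}), so by Hall's theorem at most 7 of the 8 left vertices can be matched.
Hence no matching covers every left vertex.

No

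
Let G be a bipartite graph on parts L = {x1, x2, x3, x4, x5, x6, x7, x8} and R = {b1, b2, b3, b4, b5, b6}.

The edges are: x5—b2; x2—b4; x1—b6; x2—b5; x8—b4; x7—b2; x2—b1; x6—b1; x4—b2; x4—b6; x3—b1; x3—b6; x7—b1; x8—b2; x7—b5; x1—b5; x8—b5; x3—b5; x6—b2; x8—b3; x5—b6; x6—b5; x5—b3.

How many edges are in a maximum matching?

6

A valid assignment of size 6: x1→b6, x2→b4, x3→b1, x4→b2, x5→b3, x6→b5.
The set {x1, x2, x3, x4, x5, x6, x7, x8} has only 6 neighbours ({b1, b2, b3, b4, b5, b6}), so by Hall's theorem at most 6 of the 8 left vertices can be matched.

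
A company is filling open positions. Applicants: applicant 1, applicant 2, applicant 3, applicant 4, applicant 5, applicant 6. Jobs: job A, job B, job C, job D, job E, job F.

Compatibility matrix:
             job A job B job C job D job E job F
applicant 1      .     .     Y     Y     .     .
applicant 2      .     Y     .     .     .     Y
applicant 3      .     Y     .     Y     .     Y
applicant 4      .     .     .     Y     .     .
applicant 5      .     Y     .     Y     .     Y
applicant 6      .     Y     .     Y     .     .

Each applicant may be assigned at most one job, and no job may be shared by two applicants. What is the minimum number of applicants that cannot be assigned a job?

2

For example, pair applicant 1→job C, applicant 2→job B, applicant 3→job F, applicant 4→job D.
The set {applicant 2, applicant 3, applicant 4, applicant 5, applicant 6} has only 3 neighbours ({job B, job D, job F}), so by Hall's theorem at most 4 of the 6 applicants can be matched.
That matches 4 of the 6, leaving 2 unmatched; no matching can do better.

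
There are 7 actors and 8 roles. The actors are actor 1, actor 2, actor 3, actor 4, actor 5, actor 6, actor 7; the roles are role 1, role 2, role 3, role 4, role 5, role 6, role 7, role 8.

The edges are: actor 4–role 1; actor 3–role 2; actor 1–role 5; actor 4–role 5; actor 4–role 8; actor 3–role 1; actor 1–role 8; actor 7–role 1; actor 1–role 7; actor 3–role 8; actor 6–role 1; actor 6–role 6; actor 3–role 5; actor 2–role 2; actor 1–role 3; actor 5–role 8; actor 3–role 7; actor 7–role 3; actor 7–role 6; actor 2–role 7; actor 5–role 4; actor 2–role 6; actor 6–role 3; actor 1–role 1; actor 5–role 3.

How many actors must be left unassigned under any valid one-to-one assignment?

0

One maximum matching: actor 1–role 7, actor 2–role 2, actor 3–role 8, actor 4–role 5, actor 5–role 4, actor 6–role 1, actor 7–role 3.
All 7 actors are matched, so no larger matching exists.
That matches 7 of the 7, leaving 0 unmatched; no matching can do better.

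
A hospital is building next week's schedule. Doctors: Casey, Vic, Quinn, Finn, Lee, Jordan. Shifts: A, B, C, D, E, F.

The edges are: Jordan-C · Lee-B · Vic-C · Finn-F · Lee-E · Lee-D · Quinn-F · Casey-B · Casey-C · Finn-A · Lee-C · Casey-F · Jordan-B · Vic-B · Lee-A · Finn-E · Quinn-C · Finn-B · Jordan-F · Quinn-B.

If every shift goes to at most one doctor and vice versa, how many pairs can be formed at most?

A valid assignment of size 5: Casey→F, Vic→C, Quinn→B, Finn→E, Lee→A.
The set {Casey, Vic, Quinn, Jordan} has only 3 neighbours ({B, C, F}), so by Hall's theorem at most 5 of the 6 doctors can be matched.

5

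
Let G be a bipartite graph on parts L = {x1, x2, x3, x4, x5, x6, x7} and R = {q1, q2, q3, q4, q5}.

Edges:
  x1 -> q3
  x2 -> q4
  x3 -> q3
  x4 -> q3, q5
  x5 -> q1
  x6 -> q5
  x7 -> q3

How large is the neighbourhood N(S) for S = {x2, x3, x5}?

3

The union of neighbours of {x2, x3, x5} is {q1, q3, q4}, which has 3 elements.
Since |N(S)| = 3 ≥ |S| = 3, Hall's condition holds for this subset.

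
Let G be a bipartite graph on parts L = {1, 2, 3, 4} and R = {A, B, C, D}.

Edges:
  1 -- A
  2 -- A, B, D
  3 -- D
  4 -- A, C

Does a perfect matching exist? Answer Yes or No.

Yes

One maximum matching: 1–A, 2–B, 3–D, 4–C.
Every left vertex is matched, so this is a perfect matching.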